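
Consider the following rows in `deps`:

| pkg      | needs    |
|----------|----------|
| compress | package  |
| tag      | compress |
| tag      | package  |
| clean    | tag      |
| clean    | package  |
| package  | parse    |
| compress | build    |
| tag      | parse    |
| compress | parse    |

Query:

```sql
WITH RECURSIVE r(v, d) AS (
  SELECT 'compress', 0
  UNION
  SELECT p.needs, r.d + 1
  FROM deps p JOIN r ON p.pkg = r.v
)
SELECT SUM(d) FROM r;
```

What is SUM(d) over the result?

5

Base: (compress, d=0).
Iteration 1: edges from {compress} -> (build, d=1), (package, d=1), (parse, d=1).
Iteration 2: edges from {build,package,parse} -> (parse, d=2).
Iteration 3: no outgoing edges from {parse}; recursion stops.
SUM(d) = 0 + 1 + 1 + 1 + 2 = 5.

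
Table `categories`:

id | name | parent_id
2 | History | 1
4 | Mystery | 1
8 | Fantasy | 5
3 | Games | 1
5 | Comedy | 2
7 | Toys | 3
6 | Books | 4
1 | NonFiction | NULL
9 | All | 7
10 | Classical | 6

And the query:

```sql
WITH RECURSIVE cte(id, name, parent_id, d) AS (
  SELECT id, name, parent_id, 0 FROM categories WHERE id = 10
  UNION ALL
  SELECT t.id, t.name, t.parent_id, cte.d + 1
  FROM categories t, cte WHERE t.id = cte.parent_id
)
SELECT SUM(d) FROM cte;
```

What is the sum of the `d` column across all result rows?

Base: id=10 (Classical), parent_id=6, d 0.
Iteration 1: join on id=6 -> Books (id 6, parent_id=4, d 1).
Iteration 2: join on id=4 -> Mystery (id 4, parent_id=1, d 2).
Iteration 3: join on id=1 -> NonFiction (id 1, parent_id=NULL, d 3).
Iteration 4: parent_id is NULL; no match; recursion stops.
SUM(d) = 0 + 1 + 2 + 3 = 6.

6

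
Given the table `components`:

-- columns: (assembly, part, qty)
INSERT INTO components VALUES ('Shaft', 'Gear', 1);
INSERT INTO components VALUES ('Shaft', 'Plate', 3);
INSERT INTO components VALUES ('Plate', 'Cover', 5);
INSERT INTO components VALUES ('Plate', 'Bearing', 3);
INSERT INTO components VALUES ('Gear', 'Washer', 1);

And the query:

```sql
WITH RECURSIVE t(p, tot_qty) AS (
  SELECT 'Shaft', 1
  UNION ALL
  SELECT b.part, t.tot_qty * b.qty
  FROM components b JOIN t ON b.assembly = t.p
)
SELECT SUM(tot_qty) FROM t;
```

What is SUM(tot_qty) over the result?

Base: (Shaft, tot_qty=1).
Iteration 1: components of {Shaft} -> Gear = 1*1 = 1, Plate = 1*3 = 3.
Iteration 2: components of {Gear,Plate} -> Bearing = 3*3 = 9, Cover = 3*5 = 15, Washer = 1*1 = 1.
Iteration 3: no further components; recursion stops.
SUM(tot_qty) = 1 + 1 + 3 + 1 + 15 + 9 = 30.

30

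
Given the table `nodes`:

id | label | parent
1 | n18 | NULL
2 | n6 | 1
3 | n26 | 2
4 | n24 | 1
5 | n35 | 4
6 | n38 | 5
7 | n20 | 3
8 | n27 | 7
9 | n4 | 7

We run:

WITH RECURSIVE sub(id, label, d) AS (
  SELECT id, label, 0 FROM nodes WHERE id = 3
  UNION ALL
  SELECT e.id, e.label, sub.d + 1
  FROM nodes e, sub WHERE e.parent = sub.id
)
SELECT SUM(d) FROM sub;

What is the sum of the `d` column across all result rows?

5

Base: id=3 (n26) at d 0.
Iteration 1: rows with parent in {3} -> n20 (id 7, d 1).
Iteration 2: rows with parent in {7} -> n27 (id 8, d 2), n4 (id 9, d 2).
Iteration 3: no rows with parent in {8,9}; recursion stops.
SUM(d) = 0 + 1 + 2 + 2 = 5.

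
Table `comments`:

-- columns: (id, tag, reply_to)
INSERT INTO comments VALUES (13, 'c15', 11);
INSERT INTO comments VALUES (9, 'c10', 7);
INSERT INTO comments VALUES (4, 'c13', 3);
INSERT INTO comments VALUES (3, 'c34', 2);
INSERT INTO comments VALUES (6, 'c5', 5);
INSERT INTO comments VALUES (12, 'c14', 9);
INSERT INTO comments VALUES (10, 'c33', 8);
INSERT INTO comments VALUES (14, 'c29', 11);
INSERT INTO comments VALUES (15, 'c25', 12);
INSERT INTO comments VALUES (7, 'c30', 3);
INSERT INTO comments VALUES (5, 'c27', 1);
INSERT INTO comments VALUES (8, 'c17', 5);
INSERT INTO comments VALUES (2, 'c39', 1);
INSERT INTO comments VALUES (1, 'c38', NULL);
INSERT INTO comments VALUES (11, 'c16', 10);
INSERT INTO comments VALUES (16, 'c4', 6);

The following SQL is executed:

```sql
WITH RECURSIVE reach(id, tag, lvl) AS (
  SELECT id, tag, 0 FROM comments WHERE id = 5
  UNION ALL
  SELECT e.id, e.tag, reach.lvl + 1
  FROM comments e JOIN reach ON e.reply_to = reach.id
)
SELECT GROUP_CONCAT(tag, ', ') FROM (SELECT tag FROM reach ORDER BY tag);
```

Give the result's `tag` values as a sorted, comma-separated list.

Base: id=5 (c27) at lvl 0.
Iteration 1: rows with reply_to in {5} -> c5 (id 6, lvl 1), c17 (id 8, lvl 1).
Iteration 2: rows with reply_to in {6,8} -> c33 (id 10, lvl 2), c4 (id 16, lvl 2).
Iteration 3: rows with reply_to in {10,16} -> c16 (id 11, lvl 3).
Iteration 4: rows with reply_to in {11} -> c15 (id 13, lvl 4), c29 (id 14, lvl 4).
Iteration 5: no rows with reply_to in {13,14}; recursion stops.

c15, c16, c17, c27, c29, c33, c4, c5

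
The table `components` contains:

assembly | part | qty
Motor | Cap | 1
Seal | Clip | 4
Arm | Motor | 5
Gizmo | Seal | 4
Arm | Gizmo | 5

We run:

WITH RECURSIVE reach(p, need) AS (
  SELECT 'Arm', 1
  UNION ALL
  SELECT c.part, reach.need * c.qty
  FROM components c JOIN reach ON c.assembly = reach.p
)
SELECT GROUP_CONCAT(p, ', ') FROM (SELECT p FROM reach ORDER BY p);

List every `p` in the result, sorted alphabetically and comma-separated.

Arm, Cap, Clip, Gizmo, Motor, Seal

Base: (Arm, need=1).
Iteration 1: components of {Arm} -> Gizmo = 1*5 = 5, Motor = 1*5 = 5.
Iteration 2: components of {Gizmo,Motor} -> Cap = 5*1 = 5, Seal = 5*4 = 20.
Iteration 3: components of {Cap,Seal} -> Clip = 20*4 = 80.
Iteration 4: no further components; recursion stops.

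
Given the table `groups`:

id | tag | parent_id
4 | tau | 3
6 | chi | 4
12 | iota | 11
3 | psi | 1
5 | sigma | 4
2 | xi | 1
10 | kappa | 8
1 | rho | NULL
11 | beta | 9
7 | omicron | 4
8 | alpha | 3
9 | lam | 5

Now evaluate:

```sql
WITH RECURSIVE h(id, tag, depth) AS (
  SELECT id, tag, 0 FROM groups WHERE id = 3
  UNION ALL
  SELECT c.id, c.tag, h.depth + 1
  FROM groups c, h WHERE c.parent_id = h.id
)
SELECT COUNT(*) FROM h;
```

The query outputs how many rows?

Base: id=3 (psi) at depth 0.
Iteration 1: rows with parent_id in {3} -> tau (id 4, depth 1), alpha (id 8, depth 1).
Iteration 2: rows with parent_id in {4,8} -> sigma (id 5, depth 2), chi (id 6, depth 2), omicron (id 7, depth 2), kappa (id 10, depth 2).
Iteration 3: rows with parent_id in {5,6,7,10} -> lam (id 9, depth 3).
Iteration 4: rows with parent_id in {9} -> beta (id 11, depth 4).
Iteration 5: rows with parent_id in {11} -> iota (id 12, depth 5).
Iteration 6: no rows with parent_id in {12}; recursion stops.
Total rows emitted: 10.

10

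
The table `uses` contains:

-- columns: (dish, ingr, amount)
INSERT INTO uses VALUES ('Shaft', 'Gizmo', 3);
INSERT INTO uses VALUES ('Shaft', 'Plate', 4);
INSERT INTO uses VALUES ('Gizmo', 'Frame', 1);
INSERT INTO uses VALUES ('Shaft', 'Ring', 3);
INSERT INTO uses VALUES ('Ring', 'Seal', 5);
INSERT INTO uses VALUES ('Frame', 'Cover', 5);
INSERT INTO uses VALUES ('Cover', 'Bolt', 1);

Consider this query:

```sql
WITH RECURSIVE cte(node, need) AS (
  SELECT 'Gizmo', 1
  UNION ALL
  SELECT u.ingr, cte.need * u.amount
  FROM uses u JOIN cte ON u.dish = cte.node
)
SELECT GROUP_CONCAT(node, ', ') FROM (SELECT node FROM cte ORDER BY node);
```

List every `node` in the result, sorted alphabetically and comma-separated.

Base: (Gizmo, need=1).
Iteration 1: components of {Gizmo} -> Frame = 1*1 = 1.
Iteration 2: components of {Frame} -> Cover = 1*5 = 5.
Iteration 3: components of {Cover} -> Bolt = 5*1 = 5.
Iteration 4: no further components; recursion stops.

Bolt, Cover, Frame, Gizmo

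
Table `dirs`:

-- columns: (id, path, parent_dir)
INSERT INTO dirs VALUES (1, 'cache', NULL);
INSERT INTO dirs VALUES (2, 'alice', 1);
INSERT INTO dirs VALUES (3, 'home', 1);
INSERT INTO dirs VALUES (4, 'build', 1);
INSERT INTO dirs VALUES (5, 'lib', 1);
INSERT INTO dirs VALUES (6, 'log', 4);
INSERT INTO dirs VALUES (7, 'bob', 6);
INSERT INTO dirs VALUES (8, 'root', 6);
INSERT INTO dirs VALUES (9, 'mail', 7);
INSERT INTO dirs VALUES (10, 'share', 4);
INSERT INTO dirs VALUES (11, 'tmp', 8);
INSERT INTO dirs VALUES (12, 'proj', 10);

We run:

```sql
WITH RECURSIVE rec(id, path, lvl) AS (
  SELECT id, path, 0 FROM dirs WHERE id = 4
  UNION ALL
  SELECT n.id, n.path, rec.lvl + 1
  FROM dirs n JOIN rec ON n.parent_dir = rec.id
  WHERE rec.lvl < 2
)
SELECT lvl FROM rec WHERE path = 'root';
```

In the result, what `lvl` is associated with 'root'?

2

Base: id=4 (build) at lvl 0.
Iteration 1: rows with parent_dir in {4} -> log (id 6, lvl 1), share (id 10, lvl 1).
Iteration 2: rows with parent_dir in {6,10} -> bob (id 7, lvl 2), root (id 8, lvl 2), proj (id 12, lvl 2).
Iteration 3: lvl < 2 fails for all current rows; recursion stops.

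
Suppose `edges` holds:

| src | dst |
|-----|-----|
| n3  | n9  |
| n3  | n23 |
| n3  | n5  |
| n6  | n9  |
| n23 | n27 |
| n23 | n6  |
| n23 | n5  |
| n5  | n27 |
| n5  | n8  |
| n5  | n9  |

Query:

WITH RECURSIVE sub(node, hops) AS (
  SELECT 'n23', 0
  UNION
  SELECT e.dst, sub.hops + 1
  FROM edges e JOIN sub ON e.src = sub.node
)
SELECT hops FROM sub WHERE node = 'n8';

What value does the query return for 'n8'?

Base: (n23, hops=0).
Iteration 1: edges from {n23} -> (n27, hops=1), (n5, hops=1), (n6, hops=1).
Iteration 2: edges from {n27,n5,n6} -> (n27, hops=2), (n8, hops=2), (n9, hops=2). [UNION drops 1 duplicate row(s)]
Iteration 3: no outgoing edges from {n27,n8,n9}; recursion stops.

2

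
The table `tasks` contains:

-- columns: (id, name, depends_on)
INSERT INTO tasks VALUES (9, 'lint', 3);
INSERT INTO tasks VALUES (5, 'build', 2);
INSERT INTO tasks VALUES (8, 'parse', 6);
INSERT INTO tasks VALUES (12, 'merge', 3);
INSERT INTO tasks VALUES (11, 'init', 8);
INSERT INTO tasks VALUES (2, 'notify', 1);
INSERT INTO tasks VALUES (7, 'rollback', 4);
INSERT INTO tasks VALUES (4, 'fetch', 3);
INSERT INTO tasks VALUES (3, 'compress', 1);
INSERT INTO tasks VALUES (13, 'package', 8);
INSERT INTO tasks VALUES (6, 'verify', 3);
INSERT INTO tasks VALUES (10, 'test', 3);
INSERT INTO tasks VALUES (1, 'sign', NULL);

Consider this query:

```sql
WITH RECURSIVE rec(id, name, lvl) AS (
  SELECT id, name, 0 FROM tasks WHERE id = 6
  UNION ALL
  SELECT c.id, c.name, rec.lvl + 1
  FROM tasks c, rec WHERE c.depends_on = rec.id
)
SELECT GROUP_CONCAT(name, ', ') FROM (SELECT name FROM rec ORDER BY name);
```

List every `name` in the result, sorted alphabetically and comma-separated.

Base: id=6 (verify) at lvl 0.
Iteration 1: rows with depends_on in {6} -> parse (id 8, lvl 1).
Iteration 2: rows with depends_on in {8} -> init (id 11, lvl 2), package (id 13, lvl 2).
Iteration 3: no rows with depends_on in {11,13}; recursion stops.

init, package, parse, verify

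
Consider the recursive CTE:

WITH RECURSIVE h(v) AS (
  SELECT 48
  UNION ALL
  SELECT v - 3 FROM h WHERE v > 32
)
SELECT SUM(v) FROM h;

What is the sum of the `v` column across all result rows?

273

Base: v=48.
Iteration 1: 48 > 32 holds -> v = 48 - 3 = 45.
Iteration 2: 45 > 32 holds -> v = 45 - 3 = 42.
Iteration 3: 42 > 32 holds -> v = 42 - 3 = 39.
Iteration 4: 39 > 32 holds -> v = 39 - 3 = 36.
Iteration 5: 36 > 32 holds -> v = 36 - 3 = 33.
Iteration 6: 33 > 32 holds -> v = 33 - 3 = 30.
Iteration 7: 30 > 32 fails; recursion stops.
SUM(v) = 48 + 45 + 42 + 39 + 36 + 33 + 30 = 273.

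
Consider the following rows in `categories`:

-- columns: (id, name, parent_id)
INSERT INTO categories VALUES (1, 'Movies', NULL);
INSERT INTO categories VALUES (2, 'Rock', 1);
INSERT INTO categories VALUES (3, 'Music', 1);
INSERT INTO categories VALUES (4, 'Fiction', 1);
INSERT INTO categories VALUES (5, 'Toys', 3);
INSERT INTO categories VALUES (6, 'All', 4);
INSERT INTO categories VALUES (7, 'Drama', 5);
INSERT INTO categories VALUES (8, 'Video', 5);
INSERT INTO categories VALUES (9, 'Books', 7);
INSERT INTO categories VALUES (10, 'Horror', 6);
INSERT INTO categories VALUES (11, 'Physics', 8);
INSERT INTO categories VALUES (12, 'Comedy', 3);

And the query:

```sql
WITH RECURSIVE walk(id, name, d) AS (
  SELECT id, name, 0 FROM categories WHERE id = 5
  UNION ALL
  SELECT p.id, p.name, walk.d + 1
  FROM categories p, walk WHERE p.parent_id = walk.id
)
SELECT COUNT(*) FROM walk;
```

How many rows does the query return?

5

Base: id=5 (Toys) at d 0.
Iteration 1: rows with parent_id in {5} -> Drama (id 7, d 1), Video (id 8, d 1).
Iteration 2: rows with parent_id in {7,8} -> Books (id 9, d 2), Physics (id 11, d 2).
Iteration 3: no rows with parent_id in {9,11}; recursion stops.
Total rows emitted: 5.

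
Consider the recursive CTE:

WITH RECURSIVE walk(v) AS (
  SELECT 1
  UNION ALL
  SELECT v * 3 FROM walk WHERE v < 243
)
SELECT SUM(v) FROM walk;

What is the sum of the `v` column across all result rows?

364

Base: v=1.
Iteration 1: 1 < 243 holds -> v = 1 * 3 = 3.
Iteration 2: 3 < 243 holds -> v = 3 * 3 = 9.
Iteration 3: 9 < 243 holds -> v = 9 * 3 = 27.
Iteration 4: 27 < 243 holds -> v = 27 * 3 = 81.
Iteration 5: 81 < 243 holds -> v = 81 * 3 = 243.
Iteration 6: 243 < 243 fails; recursion stops.
SUM(v) = 1 + 3 + 9 + 27 + 81 + 243 = 364.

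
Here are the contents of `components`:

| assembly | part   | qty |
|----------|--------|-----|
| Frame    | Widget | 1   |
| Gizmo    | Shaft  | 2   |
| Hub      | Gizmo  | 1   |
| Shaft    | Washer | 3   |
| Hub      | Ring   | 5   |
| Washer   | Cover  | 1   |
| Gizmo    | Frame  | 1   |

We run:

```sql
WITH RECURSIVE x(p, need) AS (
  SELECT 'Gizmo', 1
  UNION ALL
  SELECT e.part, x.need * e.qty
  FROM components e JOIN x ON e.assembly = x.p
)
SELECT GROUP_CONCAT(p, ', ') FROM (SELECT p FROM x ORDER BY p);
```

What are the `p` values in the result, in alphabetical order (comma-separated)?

Cover, Frame, Gizmo, Shaft, Washer, Widget

Base: (Gizmo, need=1).
Iteration 1: components of {Gizmo} -> Frame = 1*1 = 1, Shaft = 1*2 = 2.
Iteration 2: components of {Frame,Shaft} -> Washer = 2*3 = 6, Widget = 1*1 = 1.
Iteration 3: components of {Washer,Widget} -> Cover = 6*1 = 6.
Iteration 4: no further components; recursion stops.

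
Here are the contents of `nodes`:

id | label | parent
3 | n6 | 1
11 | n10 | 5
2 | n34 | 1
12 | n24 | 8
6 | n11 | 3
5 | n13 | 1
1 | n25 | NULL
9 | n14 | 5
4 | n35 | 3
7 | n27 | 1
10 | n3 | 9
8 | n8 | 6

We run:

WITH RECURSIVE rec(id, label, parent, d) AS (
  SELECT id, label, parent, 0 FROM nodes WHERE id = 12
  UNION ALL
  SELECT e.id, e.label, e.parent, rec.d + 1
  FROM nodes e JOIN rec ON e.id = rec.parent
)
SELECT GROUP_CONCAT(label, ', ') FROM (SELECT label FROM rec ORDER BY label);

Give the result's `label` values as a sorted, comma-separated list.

Base: id=12 (n24), parent=8, d 0.
Iteration 1: join on id=8 -> n8 (id 8, parent=6, d 1).
Iteration 2: join on id=6 -> n11 (id 6, parent=3, d 2).
Iteration 3: join on id=3 -> n6 (id 3, parent=1, d 3).
Iteration 4: join on id=1 -> n25 (id 1, parent=NULL, d 4).
Iteration 5: parent is NULL; no match; recursion stops.

n11, n24, n25, n6, n8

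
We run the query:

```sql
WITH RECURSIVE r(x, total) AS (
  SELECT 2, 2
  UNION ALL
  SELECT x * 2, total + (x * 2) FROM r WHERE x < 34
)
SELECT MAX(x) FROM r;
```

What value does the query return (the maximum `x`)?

Base: x=2, total=2.
Iteration 1: 2 < 34 holds -> x = 2 * 2 = 4, total = 2 + 4 = 6.
Iteration 2: 4 < 34 holds -> x = 4 * 2 = 8, total = 6 + 8 = 14.
Iteration 3: 8 < 34 holds -> x = 8 * 2 = 16, total = 14 + 16 = 30.
Iteration 4: 16 < 34 holds -> x = 16 * 2 = 32, total = 30 + 32 = 62.
Iteration 5: 32 < 34 holds -> x = 32 * 2 = 64, total = 62 + 64 = 126.
Iteration 6: 64 < 34 fails; recursion stops.
x values: 2, 4, 8, 16, 32, 64; the maximum is 64.

64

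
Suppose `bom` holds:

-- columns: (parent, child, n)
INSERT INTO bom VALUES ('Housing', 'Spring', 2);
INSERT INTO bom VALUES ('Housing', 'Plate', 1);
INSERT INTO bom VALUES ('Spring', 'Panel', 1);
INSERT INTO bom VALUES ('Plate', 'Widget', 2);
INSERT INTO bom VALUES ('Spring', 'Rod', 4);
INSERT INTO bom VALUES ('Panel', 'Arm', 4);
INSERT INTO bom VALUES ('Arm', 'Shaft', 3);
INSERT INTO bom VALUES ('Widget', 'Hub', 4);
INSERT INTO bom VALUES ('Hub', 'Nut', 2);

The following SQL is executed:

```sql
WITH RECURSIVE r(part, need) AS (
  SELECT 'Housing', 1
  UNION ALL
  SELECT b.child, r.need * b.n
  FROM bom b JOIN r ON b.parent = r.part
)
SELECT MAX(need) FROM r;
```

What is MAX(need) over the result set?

24

Base: (Housing, need=1).
Iteration 1: components of {Housing} -> Plate = 1*1 = 1, Spring = 1*2 = 2.
Iteration 2: components of {Plate,Spring} -> Panel = 2*1 = 2, Rod = 2*4 = 8, Widget = 1*2 = 2.
Iteration 3: components of {Panel,Rod,Widget} -> Arm = 2*4 = 8, Hub = 2*4 = 8.
Iteration 4: components of {Arm,Hub} -> Nut = 8*2 = 16, Shaft = 8*3 = 24.
Iteration 5: no further components; recursion stops.
need values: 1, 2, 1, 2, 8, 2, 8, 8, 24, 16; the maximum is 24.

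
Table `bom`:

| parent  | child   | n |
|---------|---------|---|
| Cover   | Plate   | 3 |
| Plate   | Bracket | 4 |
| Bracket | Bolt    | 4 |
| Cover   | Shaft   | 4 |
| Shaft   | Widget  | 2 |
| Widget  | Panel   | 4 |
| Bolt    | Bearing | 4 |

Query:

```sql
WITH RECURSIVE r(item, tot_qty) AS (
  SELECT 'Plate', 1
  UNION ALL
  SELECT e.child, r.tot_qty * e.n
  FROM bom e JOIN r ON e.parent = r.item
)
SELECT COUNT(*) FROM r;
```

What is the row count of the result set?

4

Base: (Plate, tot_qty=1).
Iteration 1: components of {Plate} -> Bracket = 1*4 = 4.
Iteration 2: components of {Bracket} -> Bolt = 4*4 = 16.
Iteration 3: components of {Bolt} -> Bearing = 16*4 = 64.
Iteration 4: no further components; recursion stops.
Total rows emitted: 4.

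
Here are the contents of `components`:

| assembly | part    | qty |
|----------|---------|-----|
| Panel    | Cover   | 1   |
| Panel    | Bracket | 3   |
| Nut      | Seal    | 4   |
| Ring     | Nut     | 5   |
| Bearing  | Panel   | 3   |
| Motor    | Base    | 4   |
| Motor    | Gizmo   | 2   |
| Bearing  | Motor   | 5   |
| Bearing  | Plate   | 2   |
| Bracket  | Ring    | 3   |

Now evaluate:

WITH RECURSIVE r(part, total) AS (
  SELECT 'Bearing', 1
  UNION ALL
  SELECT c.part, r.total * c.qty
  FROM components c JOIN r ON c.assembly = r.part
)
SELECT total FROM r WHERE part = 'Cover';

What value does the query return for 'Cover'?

Base: (Bearing, total=1).
Iteration 1: components of {Bearing} -> Motor = 1*5 = 5, Panel = 1*3 = 3, Plate = 1*2 = 2.
Iteration 2: components of {Motor,Panel,Plate} -> Base = 5*4 = 20, Bracket = 3*3 = 9, Cover = 3*1 = 3, Gizmo = 5*2 = 10.
Iteration 3: components of {Base,Bracket,Cover,Gizmo} -> Ring = 9*3 = 27.
Iteration 4: components of {Ring} -> Nut = 27*5 = 135.
Iteration 5: components of {Nut} -> Seal = 135*4 = 540.
Iteration 6: no further components; recursion stops.

3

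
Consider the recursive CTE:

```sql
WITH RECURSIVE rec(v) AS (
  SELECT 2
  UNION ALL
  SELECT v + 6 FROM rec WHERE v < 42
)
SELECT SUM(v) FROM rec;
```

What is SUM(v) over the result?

Base: v=2.
Iteration 1: 2 < 42 holds -> v = 2 + 6 = 8.
Iteration 2: 8 < 42 holds -> v = 8 + 6 = 14.
Iteration 3: 14 < 42 holds -> v = 14 + 6 = 20.
Iteration 4: 20 < 42 holds -> v = 20 + 6 = 26.
Iteration 5: 26 < 42 holds -> v = 26 + 6 = 32.
Iteration 6: 32 < 42 holds -> v = 32 + 6 = 38.
Iteration 7: 38 < 42 holds -> v = 38 + 6 = 44.
Iteration 8: 44 < 42 fails; recursion stops.
SUM(v) = 2 + 8 + 14 + 20 + 26 + 32 + 38 + 44 = 184.

184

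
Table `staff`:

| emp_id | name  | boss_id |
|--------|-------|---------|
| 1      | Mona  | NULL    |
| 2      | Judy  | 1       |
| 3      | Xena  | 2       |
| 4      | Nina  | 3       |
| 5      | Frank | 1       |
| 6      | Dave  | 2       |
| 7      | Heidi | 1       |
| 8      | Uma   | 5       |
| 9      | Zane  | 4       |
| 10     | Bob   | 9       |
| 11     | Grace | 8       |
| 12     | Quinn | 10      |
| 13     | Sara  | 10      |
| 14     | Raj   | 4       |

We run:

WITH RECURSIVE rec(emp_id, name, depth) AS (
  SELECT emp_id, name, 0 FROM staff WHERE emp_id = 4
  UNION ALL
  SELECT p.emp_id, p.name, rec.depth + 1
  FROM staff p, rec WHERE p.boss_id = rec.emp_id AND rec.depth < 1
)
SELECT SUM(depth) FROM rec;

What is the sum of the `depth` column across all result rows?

2

Base: emp_id=4 (Nina) at depth 0.
Iteration 1: rows with boss_id in {4} -> Zane (id 9, depth 1), Raj (id 14, depth 1).
Iteration 2: depth < 1 fails for all current rows; recursion stops.
SUM(depth) = 0 + 1 + 1 = 2.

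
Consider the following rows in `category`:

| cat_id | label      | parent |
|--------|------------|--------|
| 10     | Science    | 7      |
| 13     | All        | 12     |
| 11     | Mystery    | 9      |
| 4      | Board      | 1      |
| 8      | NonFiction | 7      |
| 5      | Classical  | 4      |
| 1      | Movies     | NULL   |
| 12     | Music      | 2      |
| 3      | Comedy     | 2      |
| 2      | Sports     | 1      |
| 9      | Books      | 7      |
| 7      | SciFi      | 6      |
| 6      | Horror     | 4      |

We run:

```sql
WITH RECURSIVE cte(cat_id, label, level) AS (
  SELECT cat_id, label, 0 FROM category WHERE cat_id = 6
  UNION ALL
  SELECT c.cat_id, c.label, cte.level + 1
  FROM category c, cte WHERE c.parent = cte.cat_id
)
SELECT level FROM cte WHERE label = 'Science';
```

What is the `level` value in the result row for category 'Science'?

2

Base: cat_id=6 (Horror) at level 0.
Iteration 1: rows with parent in {6} -> SciFi (id 7, level 1).
Iteration 2: rows with parent in {7} -> NonFiction (id 8, level 2), Books (id 9, level 2), Science (id 10, level 2).
Iteration 3: rows with parent in {8,9,10} -> Mystery (id 11, level 3).
Iteration 4: no rows with parent in {11}; recursion stops.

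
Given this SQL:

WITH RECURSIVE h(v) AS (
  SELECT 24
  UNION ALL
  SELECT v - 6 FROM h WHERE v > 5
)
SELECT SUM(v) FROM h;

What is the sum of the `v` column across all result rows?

Base: v=24.
Iteration 1: 24 > 5 holds -> v = 24 - 6 = 18.
Iteration 2: 18 > 5 holds -> v = 18 - 6 = 12.
Iteration 3: 12 > 5 holds -> v = 12 - 6 = 6.
Iteration 4: 6 > 5 holds -> v = 6 - 6 = 0.
Iteration 5: 0 > 5 fails; recursion stops.
SUM(v) = 24 + 18 + 12 + 6 + 0 = 60.

60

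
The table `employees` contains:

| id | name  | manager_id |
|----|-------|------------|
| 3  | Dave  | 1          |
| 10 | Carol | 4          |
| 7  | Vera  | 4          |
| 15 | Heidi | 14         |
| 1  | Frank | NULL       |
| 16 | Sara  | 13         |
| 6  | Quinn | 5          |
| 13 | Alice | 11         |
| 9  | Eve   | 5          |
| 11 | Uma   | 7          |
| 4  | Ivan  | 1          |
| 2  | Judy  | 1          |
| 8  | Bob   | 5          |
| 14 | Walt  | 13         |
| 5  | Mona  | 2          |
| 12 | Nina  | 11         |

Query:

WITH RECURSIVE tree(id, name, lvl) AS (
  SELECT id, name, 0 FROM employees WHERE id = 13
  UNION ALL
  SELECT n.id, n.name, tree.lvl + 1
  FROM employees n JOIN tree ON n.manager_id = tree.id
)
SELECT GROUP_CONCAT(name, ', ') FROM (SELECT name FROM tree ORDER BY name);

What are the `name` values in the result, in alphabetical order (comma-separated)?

Alice, Heidi, Sara, Walt

Base: id=13 (Alice) at lvl 0.
Iteration 1: rows with manager_id in {13} -> Walt (id 14, lvl 1), Sara (id 16, lvl 1).
Iteration 2: rows with manager_id in {14,16} -> Heidi (id 15, lvl 2).
Iteration 3: no rows with manager_id in {15}; recursion stops.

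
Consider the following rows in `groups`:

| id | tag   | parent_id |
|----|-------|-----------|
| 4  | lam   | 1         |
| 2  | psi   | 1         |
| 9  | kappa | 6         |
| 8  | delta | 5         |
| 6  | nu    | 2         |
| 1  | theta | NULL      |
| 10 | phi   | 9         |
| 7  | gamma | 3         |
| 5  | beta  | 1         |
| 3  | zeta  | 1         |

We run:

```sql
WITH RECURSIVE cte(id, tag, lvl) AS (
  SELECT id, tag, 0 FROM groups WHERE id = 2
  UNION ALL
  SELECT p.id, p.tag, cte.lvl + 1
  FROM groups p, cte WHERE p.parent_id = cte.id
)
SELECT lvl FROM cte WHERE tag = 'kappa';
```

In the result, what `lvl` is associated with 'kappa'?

2

Base: id=2 (psi) at lvl 0.
Iteration 1: rows with parent_id in {2} -> nu (id 6, lvl 1).
Iteration 2: rows with parent_id in {6} -> kappa (id 9, lvl 2).
Iteration 3: rows with parent_id in {9} -> phi (id 10, lvl 3).
Iteration 4: no rows with parent_id in {10}; recursion stops.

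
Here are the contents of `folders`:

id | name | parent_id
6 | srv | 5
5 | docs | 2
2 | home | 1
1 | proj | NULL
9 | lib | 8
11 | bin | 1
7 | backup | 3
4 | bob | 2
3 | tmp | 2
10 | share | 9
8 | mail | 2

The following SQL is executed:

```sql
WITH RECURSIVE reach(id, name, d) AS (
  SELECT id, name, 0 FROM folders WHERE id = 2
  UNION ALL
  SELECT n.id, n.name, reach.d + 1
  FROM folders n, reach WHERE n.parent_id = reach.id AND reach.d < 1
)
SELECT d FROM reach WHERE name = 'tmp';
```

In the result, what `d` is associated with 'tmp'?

1

Base: id=2 (home) at d 0.
Iteration 1: rows with parent_id in {2} -> tmp (id 3, d 1), bob (id 4, d 1), docs (id 5, d 1), mail (id 8, d 1).
Iteration 2: d < 1 fails for all current rows; recursion stops.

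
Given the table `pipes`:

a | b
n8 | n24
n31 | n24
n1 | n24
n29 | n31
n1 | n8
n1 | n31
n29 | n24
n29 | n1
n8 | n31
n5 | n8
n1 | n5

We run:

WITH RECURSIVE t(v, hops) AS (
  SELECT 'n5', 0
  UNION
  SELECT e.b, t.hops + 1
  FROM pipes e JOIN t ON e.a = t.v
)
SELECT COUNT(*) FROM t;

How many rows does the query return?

5

Base: (n5, hops=0).
Iteration 1: edges from {n5} -> (n8, hops=1).
Iteration 2: edges from {n8} -> (n24, hops=2), (n31, hops=2).
Iteration 3: edges from {n24,n31} -> (n24, hops=3).
Iteration 4: no outgoing edges from {n24}; recursion stops.
Total rows emitted: 5.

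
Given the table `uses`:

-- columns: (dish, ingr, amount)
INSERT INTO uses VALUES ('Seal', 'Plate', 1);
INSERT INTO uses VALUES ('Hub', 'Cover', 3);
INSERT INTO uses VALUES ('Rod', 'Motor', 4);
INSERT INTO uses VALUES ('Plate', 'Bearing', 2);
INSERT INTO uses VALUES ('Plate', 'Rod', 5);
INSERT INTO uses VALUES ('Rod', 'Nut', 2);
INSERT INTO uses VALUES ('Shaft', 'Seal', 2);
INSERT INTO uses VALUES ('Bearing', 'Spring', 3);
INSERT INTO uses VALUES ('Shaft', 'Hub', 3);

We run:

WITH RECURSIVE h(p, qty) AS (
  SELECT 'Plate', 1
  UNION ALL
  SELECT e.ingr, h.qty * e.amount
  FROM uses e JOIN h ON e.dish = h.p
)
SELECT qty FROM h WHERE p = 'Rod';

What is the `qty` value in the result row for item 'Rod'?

5

Base: (Plate, qty=1).
Iteration 1: components of {Plate} -> Bearing = 1*2 = 2, Rod = 1*5 = 5.
Iteration 2: components of {Bearing,Rod} -> Motor = 5*4 = 20, Nut = 5*2 = 10, Spring = 2*3 = 6.
Iteration 3: no further components; recursion stops.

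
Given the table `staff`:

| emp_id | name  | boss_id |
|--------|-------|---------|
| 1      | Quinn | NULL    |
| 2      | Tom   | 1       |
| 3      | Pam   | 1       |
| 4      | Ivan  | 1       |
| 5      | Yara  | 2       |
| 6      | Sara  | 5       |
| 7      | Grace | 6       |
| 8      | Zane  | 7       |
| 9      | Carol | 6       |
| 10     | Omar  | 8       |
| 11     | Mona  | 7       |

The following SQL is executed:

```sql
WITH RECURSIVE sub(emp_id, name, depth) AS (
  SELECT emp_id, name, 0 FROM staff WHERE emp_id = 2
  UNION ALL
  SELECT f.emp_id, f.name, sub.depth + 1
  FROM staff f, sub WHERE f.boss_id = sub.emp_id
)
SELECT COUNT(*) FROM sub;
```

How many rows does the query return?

8

Base: emp_id=2 (Tom) at depth 0.
Iteration 1: rows with boss_id in {2} -> Yara (id 5, depth 1).
Iteration 2: rows with boss_id in {5} -> Sara (id 6, depth 2).
Iteration 3: rows with boss_id in {6} -> Grace (id 7, depth 3), Carol (id 9, depth 3).
Iteration 4: rows with boss_id in {7,9} -> Zane (id 8, depth 4), Mona (id 11, depth 4).
Iteration 5: rows with boss_id in {8,11} -> Omar (id 10, depth 5).
Iteration 6: no rows with boss_id in {10}; recursion stops.
Total rows emitted: 8.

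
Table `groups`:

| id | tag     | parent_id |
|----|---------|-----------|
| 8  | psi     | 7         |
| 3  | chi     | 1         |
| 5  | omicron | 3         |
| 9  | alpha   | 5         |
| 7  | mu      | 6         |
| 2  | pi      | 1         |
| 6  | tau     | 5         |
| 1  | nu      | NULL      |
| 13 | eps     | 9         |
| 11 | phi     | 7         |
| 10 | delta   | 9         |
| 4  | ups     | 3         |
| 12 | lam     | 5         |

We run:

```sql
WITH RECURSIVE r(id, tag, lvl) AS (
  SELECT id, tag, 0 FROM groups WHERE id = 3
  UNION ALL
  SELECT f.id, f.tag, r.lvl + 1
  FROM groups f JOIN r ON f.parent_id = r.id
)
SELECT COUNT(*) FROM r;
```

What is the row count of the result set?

Base: id=3 (chi) at lvl 0.
Iteration 1: rows with parent_id in {3} -> ups (id 4, lvl 1), omicron (id 5, lvl 1).
Iteration 2: rows with parent_id in {4,5} -> tau (id 6, lvl 2), alpha (id 9, lvl 2), lam (id 12, lvl 2).
Iteration 3: rows with parent_id in {6,9,12} -> mu (id 7, lvl 3), delta (id 10, lvl 3), eps (id 13, lvl 3).
Iteration 4: rows with parent_id in {7,10,13} -> psi (id 8, lvl 4), phi (id 11, lvl 4).
Iteration 5: no rows with parent_id in {8,11}; recursion stops.
Total rows emitted: 11.

11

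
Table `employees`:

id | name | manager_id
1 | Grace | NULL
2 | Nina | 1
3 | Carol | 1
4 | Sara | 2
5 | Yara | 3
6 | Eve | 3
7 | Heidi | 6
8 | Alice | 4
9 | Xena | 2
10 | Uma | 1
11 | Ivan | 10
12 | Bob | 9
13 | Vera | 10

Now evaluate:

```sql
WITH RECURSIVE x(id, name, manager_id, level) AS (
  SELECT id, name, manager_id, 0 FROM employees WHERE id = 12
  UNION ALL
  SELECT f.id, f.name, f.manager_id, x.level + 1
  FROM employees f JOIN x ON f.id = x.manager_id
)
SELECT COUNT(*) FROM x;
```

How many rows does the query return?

4

Base: id=12 (Bob), manager_id=9, level 0.
Iteration 1: join on id=9 -> Xena (id 9, manager_id=2, level 1).
Iteration 2: join on id=2 -> Nina (id 2, manager_id=1, level 2).
Iteration 3: join on id=1 -> Grace (id 1, manager_id=NULL, level 3).
Iteration 4: manager_id is NULL; no match; recursion stops.
Total rows emitted: 4.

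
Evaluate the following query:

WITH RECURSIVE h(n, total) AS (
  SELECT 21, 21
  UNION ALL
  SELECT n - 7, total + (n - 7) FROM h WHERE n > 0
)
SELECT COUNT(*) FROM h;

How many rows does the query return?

Base: n=21, total=21.
Iteration 1: 21 > 0 holds -> n = 21 - 7 = 14, total = 21 + 14 = 35.
Iteration 2: 14 > 0 holds -> n = 14 - 7 = 7, total = 35 + 7 = 42.
Iteration 3: 7 > 0 holds -> n = 7 - 7 = 0, total = 42 + 0 = 42.
Iteration 4: 0 > 0 fails; recursion stops.
Total rows emitted: 4.

4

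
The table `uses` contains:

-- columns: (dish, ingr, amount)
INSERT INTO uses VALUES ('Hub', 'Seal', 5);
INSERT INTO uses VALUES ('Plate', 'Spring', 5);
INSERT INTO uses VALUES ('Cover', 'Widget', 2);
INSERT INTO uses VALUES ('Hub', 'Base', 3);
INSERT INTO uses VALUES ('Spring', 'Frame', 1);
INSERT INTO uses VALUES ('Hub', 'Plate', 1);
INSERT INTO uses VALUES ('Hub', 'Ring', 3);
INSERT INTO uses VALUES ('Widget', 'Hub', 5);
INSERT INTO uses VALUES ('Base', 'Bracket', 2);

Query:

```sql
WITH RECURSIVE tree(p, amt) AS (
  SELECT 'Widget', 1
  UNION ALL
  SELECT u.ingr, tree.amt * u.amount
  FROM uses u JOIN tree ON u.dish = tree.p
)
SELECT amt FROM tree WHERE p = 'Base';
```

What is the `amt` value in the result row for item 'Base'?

15

Base: (Widget, amt=1).
Iteration 1: components of {Widget} -> Hub = 1*5 = 5.
Iteration 2: components of {Hub} -> Base = 5*3 = 15, Plate = 5*1 = 5, Ring = 5*3 = 15, Seal = 5*5 = 25.
Iteration 3: components of {Base,Plate,Ring,Seal} -> Bracket = 15*2 = 30, Spring = 5*5 = 25.
Iteration 4: components of {Bracket,Spring} -> Frame = 25*1 = 25.
Iteration 5: no further components; recursion stops.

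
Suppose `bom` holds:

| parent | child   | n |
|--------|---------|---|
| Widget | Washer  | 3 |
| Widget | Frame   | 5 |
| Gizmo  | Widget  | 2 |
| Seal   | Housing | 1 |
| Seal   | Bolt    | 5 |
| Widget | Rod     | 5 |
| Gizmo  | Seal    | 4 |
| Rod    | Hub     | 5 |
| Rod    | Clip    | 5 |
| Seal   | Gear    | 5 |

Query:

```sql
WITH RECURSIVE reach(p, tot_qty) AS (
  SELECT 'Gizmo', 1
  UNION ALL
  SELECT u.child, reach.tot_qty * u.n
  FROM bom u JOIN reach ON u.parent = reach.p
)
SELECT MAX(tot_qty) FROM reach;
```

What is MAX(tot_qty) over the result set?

Base: (Gizmo, tot_qty=1).
Iteration 1: components of {Gizmo} -> Seal = 1*4 = 4, Widget = 1*2 = 2.
Iteration 2: components of {Seal,Widget} -> Bolt = 4*5 = 20, Frame = 2*5 = 10, Gear = 4*5 = 20, Housing = 4*1 = 4, Rod = 2*5 = 10, Washer = 2*3 = 6.
Iteration 3: components of {Bolt,Frame,Gear,Housing,Rod,Washer} -> Clip = 10*5 = 50, Hub = 10*5 = 50.
Iteration 4: no further components; recursion stops.
tot_qty values: 1, 4, 2, 20, 4, 20, 10, 10, 6, 50, 50; the maximum is 50.

50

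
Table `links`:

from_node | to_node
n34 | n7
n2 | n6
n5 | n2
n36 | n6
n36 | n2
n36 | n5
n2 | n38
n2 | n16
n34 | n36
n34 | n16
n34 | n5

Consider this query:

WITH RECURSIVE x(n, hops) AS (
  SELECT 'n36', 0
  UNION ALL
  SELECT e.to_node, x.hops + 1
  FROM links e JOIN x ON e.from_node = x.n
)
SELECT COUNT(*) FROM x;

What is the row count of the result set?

Base: (n36, hops=0).
Iteration 1: edges from {n36} -> (n2, hops=1), (n5, hops=1), (n6, hops=1).
Iteration 2: edges from {n2,n5,n6} -> (n16, hops=2), (n2, hops=2), (n38, hops=2), (n6, hops=2).
Iteration 3: edges from {n16,n2,n38,n6} -> (n16, hops=3), (n38, hops=3), (n6, hops=3).
Iteration 4: no outgoing edges from {n16,n38,n6}; recursion stops.
Total rows emitted: 11.

11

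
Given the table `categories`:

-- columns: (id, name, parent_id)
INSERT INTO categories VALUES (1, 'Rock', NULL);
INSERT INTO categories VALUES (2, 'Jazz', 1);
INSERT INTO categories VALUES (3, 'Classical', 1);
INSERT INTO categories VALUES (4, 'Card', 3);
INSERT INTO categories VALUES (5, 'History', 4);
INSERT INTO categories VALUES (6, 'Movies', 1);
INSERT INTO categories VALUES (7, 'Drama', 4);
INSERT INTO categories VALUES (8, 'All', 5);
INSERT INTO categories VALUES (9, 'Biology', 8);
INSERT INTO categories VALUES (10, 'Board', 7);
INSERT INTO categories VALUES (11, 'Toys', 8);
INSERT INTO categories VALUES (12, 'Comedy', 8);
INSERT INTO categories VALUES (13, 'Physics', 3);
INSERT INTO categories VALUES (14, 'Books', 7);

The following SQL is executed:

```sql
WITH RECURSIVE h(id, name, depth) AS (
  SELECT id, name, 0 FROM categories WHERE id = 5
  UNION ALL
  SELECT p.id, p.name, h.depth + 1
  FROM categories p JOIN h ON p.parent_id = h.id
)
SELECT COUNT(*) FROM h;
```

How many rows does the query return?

Base: id=5 (History) at depth 0.
Iteration 1: rows with parent_id in {5} -> All (id 8, depth 1).
Iteration 2: rows with parent_id in {8} -> Biology (id 9, depth 2), Toys (id 11, depth 2), Comedy (id 12, depth 2).
Iteration 3: no rows with parent_id in {9,11,12}; recursion stops.
Total rows emitted: 5.

5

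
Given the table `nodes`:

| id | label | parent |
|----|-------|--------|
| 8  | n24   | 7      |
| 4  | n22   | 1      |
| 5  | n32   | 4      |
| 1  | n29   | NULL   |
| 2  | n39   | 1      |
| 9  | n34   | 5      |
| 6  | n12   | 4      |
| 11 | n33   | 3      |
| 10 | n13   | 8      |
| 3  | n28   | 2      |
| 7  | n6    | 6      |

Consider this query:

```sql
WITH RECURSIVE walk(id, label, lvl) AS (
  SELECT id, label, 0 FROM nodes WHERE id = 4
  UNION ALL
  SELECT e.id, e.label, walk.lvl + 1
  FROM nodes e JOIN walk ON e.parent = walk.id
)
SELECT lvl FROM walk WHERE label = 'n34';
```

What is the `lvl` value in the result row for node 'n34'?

2

Base: id=4 (n22) at lvl 0.
Iteration 1: rows with parent in {4} -> n32 (id 5, lvl 1), n12 (id 6, lvl 1).
Iteration 2: rows with parent in {5,6} -> n6 (id 7, lvl 2), n34 (id 9, lvl 2).
Iteration 3: rows with parent in {7,9} -> n24 (id 8, lvl 3).
Iteration 4: rows with parent in {8} -> n13 (id 10, lvl 4).
Iteration 5: no rows with parent in {10}; recursion stops.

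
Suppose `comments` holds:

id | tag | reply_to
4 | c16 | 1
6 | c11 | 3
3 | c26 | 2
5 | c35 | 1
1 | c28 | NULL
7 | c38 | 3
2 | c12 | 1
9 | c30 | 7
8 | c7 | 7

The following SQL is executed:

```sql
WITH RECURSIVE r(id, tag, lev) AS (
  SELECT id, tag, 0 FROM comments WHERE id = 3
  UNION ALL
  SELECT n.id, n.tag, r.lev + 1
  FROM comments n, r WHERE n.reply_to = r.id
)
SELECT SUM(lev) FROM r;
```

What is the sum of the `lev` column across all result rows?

Base: id=3 (c26) at lev 0.
Iteration 1: rows with reply_to in {3} -> c11 (id 6, lev 1), c38 (id 7, lev 1).
Iteration 2: rows with reply_to in {6,7} -> c7 (id 8, lev 2), c30 (id 9, lev 2).
Iteration 3: no rows with reply_to in {8,9}; recursion stops.
SUM(lev) = 0 + 1 + 1 + 2 + 2 = 6.

6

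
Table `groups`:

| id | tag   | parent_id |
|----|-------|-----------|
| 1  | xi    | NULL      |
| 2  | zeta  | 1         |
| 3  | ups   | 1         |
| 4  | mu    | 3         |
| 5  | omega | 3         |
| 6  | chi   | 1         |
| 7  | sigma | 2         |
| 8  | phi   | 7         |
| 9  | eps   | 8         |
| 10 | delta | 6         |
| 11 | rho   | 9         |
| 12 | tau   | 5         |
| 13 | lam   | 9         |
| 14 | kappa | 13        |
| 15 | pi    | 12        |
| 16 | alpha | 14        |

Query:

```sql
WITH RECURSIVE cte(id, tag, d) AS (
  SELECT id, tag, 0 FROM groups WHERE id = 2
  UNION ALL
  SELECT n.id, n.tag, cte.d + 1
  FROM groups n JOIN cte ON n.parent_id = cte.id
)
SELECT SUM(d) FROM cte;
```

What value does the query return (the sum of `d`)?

Base: id=2 (zeta) at d 0.
Iteration 1: rows with parent_id in {2} -> sigma (id 7, d 1).
Iteration 2: rows with parent_id in {7} -> phi (id 8, d 2).
Iteration 3: rows with parent_id in {8} -> eps (id 9, d 3).
Iteration 4: rows with parent_id in {9} -> rho (id 11, d 4), lam (id 13, d 4).
Iteration 5: rows with parent_id in {11,13} -> kappa (id 14, d 5).
Iteration 6: rows with parent_id in {14} -> alpha (id 16, d 6).
Iteration 7: no rows with parent_id in {16}; recursion stops.
SUM(d) = 0 + 1 + 2 + 3 + 4 + 4 + 5 + 6 = 25.

25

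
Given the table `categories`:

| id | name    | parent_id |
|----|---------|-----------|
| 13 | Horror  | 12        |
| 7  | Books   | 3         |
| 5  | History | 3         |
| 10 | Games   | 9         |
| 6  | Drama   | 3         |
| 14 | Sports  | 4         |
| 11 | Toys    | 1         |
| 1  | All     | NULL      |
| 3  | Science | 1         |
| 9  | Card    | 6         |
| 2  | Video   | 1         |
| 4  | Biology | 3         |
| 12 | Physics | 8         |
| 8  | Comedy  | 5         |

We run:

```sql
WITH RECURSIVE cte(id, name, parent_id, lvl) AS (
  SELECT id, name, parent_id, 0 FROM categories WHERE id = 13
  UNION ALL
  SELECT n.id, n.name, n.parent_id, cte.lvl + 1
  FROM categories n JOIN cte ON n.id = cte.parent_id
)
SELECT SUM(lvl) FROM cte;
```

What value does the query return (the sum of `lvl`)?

15

Base: id=13 (Horror), parent_id=12, lvl 0.
Iteration 1: join on id=12 -> Physics (id 12, parent_id=8, lvl 1).
Iteration 2: join on id=8 -> Comedy (id 8, parent_id=5, lvl 2).
Iteration 3: join on id=5 -> History (id 5, parent_id=3, lvl 3).
Iteration 4: join on id=3 -> Science (id 3, parent_id=1, lvl 4).
Iteration 5: join on id=1 -> All (id 1, parent_id=NULL, lvl 5).
Iteration 6: parent_id is NULL; no match; recursion stops.
SUM(lvl) = 0 + 1 + 2 + 3 + 4 + 5 = 15.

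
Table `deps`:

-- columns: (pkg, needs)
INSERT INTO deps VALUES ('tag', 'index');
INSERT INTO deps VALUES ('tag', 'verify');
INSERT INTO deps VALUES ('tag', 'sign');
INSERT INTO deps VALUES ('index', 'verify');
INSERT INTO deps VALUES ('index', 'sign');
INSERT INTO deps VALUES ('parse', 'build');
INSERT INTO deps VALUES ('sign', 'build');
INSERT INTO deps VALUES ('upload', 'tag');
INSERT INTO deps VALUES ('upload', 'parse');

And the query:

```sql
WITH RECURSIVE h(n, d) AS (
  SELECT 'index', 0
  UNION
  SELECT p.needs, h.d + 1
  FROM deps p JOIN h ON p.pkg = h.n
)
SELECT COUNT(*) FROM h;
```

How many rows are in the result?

4

Base: (index, d=0).
Iteration 1: edges from {index} -> (sign, d=1), (verify, d=1).
Iteration 2: edges from {sign,verify} -> (build, d=2).
Iteration 3: no outgoing edges from {build}; recursion stops.
Total rows emitted: 4.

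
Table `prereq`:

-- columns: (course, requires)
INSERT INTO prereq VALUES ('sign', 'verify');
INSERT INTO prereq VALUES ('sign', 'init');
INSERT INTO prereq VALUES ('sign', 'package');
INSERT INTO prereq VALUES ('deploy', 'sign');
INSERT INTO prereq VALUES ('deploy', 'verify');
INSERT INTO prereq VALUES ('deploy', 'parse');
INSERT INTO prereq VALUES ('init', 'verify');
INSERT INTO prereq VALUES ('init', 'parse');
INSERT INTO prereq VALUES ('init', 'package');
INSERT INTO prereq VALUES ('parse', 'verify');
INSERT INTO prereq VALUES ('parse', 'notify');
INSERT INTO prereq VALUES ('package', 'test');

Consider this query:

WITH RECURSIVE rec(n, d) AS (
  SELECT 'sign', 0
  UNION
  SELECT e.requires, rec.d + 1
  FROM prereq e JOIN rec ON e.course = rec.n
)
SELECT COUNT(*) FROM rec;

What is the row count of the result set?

11

Base: (sign, d=0).
Iteration 1: edges from {sign} -> (init, d=1), (package, d=1), (verify, d=1).
Iteration 2: edges from {init,package,verify} -> (package, d=2), (parse, d=2), (test, d=2), (verify, d=2).
Iteration 3: edges from {package,parse,test,verify} -> (notify, d=3), (test, d=3), (verify, d=3).
Iteration 4: no outgoing edges from {notify,test,verify}; recursion stops.
Total rows emitted: 11.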